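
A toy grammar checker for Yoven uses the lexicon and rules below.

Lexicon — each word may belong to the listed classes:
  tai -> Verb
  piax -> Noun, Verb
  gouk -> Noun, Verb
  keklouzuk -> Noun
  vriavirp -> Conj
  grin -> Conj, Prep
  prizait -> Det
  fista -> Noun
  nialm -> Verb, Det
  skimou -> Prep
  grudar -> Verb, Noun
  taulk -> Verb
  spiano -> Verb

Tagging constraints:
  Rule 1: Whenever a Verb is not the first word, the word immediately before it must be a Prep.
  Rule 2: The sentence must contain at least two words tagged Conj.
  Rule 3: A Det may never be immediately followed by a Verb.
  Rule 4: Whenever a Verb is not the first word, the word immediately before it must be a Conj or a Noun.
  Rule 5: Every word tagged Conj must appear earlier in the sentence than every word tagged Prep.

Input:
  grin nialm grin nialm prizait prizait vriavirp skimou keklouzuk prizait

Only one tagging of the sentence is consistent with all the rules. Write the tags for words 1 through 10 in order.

Conj Det Conj Det Det Det Conj Prep Noun Det

Candidates per position — 1:grin {Conj,Prep}; 2:nialm {Verb,Det}; 3:grin {Conj,Prep}; 4:nialm {Verb,Det}; 5:prizait {Det}; 6:prizait {Det}; 7:vriavirp {Conj}; 8:skimou {Prep}; 9:keklouzuk {Noun}; 10:prizait {Det}.
At position 1, choosing Prep makes rule 5 impossible to satisfy; hence Conj.
At position 2, choosing Verb makes rule 1 impossible to satisfy; hence Det.
At position 3, choosing Prep makes rule 5 impossible to satisfy; hence Conj.
At position 4, choosing Verb makes rule 1 impossible to satisfy; hence Det.
The only consistent sequence is: Conj Det Conj Det Det Det Conj Prep Noun Det.
Check: rule 1 ok; rule 2 ok; rule 3 ok; rule 4 ok; rule 5 ok.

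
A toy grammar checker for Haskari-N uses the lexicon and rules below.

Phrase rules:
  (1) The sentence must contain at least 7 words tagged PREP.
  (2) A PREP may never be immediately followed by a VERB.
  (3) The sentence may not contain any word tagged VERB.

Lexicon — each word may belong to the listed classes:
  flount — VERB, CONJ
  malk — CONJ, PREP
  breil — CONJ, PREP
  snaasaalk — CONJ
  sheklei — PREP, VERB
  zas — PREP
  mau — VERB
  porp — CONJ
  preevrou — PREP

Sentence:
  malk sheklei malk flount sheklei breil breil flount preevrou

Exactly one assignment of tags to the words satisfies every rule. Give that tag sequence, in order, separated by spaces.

Candidates per position — 1:malk {CONJ,PREP}; 2:sheklei {PREP,VERB}; 3:malk {CONJ,PREP}; 4:flount {VERB,CONJ}; 5:sheklei {PREP,VERB}; 6:breil {CONJ,PREP}; 7:breil {CONJ,PREP}; 8:flount {VERB,CONJ}; 9:preevrou {PREP}.
Position 1: tagging it CONJ would leave rule 1 unsatisfiable, so it must be PREP.
Position 2: tagging it VERB would leave rule 1 unsatisfiable, so it must be PREP.
Position 3: tagging it CONJ would leave rule 1 unsatisfiable, so it must be PREP.
Position 4: tagging it VERB would leave rule 2 unsatisfiable, so it must be CONJ.
Position 5: tagging it VERB would leave rule 1 unsatisfiable, so it must be PREP.
Position 6: tagging it CONJ would leave rule 1 unsatisfiable, so it must be PREP.
Position 7: tagging it CONJ would leave rule 1 unsatisfiable, so it must be PREP.
Position 8: tagging it VERB would leave rule 2 unsatisfiable, so it must be CONJ.
So the tagging must be: PREP PREP PREP CONJ PREP PREP PREP CONJ PREP.
Check: rule 1 holds; rule 2 holds; rule 3 holds.

PREP PREP PREP CONJ PREP PREP PREP CONJ PREP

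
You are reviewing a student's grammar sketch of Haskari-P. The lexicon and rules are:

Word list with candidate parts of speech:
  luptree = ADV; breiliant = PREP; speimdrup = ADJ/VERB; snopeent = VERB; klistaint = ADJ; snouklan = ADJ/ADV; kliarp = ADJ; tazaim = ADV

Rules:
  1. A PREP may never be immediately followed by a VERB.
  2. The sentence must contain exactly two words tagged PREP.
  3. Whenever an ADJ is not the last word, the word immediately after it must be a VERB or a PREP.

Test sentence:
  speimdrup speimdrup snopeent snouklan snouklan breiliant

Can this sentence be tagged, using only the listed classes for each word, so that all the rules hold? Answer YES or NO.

NO

Candidates per position — 1:speimdrup {ADJ,VERB}; 2:speimdrup {ADJ,VERB}; 3:snopeent {VERB}; 4:snouklan {ADJ,ADV}; 5:snouklan {ADJ,ADV}; 6:breiliant {PREP}.
Rule 2 cannot be satisfied by any choice of tags from the lexicon.
So there is no consistent tagging.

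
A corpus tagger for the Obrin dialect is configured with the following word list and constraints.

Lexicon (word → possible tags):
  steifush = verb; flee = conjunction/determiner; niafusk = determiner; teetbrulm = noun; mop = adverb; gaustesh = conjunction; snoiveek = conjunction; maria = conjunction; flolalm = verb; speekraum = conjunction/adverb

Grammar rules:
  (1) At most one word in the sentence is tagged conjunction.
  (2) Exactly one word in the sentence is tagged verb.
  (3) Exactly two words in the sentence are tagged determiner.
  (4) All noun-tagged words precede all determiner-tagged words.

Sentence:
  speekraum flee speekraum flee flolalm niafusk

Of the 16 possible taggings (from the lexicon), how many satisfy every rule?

Candidates per position — 1:speekraum {conjunction,adverb}; 2:flee {conjunction,determiner}; 3:speekraum {conjunction,adverb}; 4:flee {conjunction,determiner}; 5:flolalm {verb}; 6:niafusk {determiner}.
There are 16 candidate sequences in total.
The sequences that satisfy every rule: adverb conjunction adverb determiner verb determiner; adverb determiner adverb conjunction verb determiner.
Count = 2.

2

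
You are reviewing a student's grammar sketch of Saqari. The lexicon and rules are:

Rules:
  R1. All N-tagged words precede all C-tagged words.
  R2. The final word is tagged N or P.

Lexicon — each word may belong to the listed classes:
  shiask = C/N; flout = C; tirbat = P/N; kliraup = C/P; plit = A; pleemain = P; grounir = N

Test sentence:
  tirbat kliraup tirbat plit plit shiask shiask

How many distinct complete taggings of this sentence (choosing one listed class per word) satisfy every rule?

Candidates per position — 1:tirbat {P,N}; 2:kliraup {C,P}; 3:tirbat {P,N}; 4:plit {A}; 5:plit {A}; 6:shiask {C,N}; 7:shiask {C,N}.
There are 32 candidate sequences in total.
The sequences that satisfy every rule: P P P A A N N; P P N A A N N; N P P A A N N; N P N A A N N.
Count = 4.

4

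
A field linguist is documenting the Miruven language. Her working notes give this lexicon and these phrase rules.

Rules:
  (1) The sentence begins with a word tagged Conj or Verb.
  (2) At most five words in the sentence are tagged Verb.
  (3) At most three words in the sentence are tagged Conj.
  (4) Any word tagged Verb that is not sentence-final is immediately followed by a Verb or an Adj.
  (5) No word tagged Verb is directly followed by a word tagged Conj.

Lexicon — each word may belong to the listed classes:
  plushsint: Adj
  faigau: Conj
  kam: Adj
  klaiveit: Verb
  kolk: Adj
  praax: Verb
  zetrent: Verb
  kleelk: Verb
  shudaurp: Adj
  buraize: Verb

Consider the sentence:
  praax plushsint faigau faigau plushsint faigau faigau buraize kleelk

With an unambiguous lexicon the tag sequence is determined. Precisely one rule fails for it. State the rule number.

3

Fixed tagging: Verb Adj Conj Conj Adj Conj Conj Verb Verb.
Applying the rules: R1 holds, R2 holds, R3 violated, R4 holds, R5 holds.
Only rule 3 fails.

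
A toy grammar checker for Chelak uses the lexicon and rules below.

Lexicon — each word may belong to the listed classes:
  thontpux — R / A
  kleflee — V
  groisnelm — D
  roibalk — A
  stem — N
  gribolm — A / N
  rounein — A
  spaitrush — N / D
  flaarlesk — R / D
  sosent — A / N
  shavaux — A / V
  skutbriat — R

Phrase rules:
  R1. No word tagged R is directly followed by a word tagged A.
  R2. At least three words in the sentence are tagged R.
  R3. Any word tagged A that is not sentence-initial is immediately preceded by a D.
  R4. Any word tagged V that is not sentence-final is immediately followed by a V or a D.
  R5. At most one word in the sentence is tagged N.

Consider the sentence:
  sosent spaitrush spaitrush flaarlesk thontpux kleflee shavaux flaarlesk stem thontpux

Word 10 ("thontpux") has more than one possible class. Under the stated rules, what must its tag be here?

Candidates per position — 1:sosent {A,N}; 2:spaitrush {N,D}; 3:spaitrush {N,D}; 4:flaarlesk {R,D}; 5:thontpux {R,A}; 6:kleflee {V}; 7:shavaux {A,V}; 8:flaarlesk {R,D}; 9:stem {N}; 10:thontpux {R,A}.
At position 1, choosing N makes rule 5 impossible to satisfy; hence A.
At position 2, choosing N makes rule 5 impossible to satisfy; hence D.
At position 3, choosing N makes rule 5 impossible to satisfy; hence D.
At position 7, choosing A makes rule 3 impossible to satisfy; hence V.
At position 8, choosing R makes rule 4 impossible to satisfy; hence D.
At position 10, choosing A makes rule 2 impossible to satisfy; hence R.
At position 4, choosing D makes rule 2 impossible to satisfy; hence R.
At position 5, choosing A makes rule 1 impossible to satisfy; hence R.
That leaves exactly one tagging: A D D R R V V D N R.
Rule-by-rule: rule 1 ✓; rule 2 ✓; rule 3 ✓; rule 4 ✓; rule 5 ✓.

R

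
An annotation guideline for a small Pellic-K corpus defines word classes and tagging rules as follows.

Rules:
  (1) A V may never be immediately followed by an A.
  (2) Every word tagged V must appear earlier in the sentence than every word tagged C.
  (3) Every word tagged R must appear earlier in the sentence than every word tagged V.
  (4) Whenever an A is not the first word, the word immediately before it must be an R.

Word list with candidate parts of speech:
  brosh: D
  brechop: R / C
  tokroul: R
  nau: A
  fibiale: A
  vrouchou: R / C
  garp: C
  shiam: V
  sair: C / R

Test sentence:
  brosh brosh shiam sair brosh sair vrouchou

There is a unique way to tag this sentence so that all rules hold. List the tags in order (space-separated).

D D V C D C C

Candidates per position — 1:brosh {D}; 2:brosh {D}; 3:shiam {V}; 4:sair {C,R}; 5:brosh {D}; 6:sair {C,R}; 7:vrouchou {R,C}.
Word 4 cannot be R — rule 3 would then fail for every completion. It is C.
Word 6 cannot be R — rule 3 would then fail for every completion. It is C.
Word 7 cannot be R — rule 3 would then fail for every completion. It is C.
The only consistent sequence is: D D V C D C C.
Check: rule 1 holds; rule 2 holds; rule 3 holds; rule 4 holds.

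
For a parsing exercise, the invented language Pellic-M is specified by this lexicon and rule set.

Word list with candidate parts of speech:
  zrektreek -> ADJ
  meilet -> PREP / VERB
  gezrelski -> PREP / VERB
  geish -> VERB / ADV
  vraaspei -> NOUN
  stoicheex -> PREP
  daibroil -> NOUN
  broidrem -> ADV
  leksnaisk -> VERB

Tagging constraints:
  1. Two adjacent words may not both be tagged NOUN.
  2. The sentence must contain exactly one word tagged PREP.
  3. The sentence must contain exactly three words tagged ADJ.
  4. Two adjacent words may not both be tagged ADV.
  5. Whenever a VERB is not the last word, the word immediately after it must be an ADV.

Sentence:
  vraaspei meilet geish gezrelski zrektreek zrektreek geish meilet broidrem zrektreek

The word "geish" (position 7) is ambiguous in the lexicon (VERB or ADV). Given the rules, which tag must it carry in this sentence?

ADV

Candidates per position — 1:vraaspei {NOUN}; 2:meilet {PREP,VERB}; 3:geish {VERB,ADV}; 4:gezrelski {PREP,VERB}; 5:zrektreek {ADJ}; 6:zrektreek {ADJ}; 7:geish {VERB,ADV}; 8:meilet {PREP,VERB}; 9:broidrem {ADV}; 10:zrektreek {ADJ}.
Position 3: tagging it VERB would leave rule 5 unsatisfiable, so it must be ADV.
Position 4: tagging it VERB would leave rule 5 unsatisfiable, so it must be PREP.
Position 7: tagging it VERB would leave rule 5 unsatisfiable, so it must be ADV.
Position 8: tagging it PREP would leave rule 2 unsatisfiable, so it must be VERB.
Position 2: tagging it PREP would leave rule 2 unsatisfiable, so it must be VERB.
The unique satisfying tagging is: NOUN VERB ADV PREP ADJ ADJ ADV VERB ADV ADJ.
Verifying each rule — rule 1 ok; rule 2 ok; rule 3 ok; rule 4 ok; rule 5 ok.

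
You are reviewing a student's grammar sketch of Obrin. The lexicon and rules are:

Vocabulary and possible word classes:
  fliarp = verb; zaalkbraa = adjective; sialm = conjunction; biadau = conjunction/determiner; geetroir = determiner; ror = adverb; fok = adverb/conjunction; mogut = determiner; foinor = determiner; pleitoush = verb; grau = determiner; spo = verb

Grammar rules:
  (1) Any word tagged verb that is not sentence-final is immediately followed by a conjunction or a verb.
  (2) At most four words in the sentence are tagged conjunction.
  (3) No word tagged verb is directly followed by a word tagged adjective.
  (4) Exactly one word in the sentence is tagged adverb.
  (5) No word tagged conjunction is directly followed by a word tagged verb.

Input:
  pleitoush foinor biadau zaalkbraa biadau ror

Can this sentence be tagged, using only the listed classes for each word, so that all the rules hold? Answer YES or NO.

NO

Candidates per position — 1:pleitoush {verb}; 2:foinor {determiner}; 3:biadau {conjunction,determiner}; 4:zaalkbraa {adjective}; 5:biadau {conjunction,determiner}; 6:ror {adverb}.
Rule 1 cannot be satisfied by any choice of tags from the lexicon.
So there is no consistent tagging.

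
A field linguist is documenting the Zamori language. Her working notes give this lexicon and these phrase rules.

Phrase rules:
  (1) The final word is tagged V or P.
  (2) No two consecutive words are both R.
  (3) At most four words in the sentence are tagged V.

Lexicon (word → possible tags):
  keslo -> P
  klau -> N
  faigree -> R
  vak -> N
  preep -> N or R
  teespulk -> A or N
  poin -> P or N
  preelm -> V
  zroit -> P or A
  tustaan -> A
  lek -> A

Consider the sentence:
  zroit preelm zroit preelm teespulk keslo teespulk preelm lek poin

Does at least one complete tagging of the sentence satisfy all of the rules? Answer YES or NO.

Candidates per position — 1:zroit {P,A}; 2:preelm {V}; 3:zroit {P,A}; 4:preelm {V}; 5:teespulk {A,N}; 6:keslo {P}; 7:teespulk {A,N}; 8:preelm {V}; 9:lek {A}; 10:poin {P,N}.
One satisfying assignment: A V P V A P A V A P.
Rule-by-rule: rule 1 ✓; rule 2 ✓; rule 3 ✓.

YES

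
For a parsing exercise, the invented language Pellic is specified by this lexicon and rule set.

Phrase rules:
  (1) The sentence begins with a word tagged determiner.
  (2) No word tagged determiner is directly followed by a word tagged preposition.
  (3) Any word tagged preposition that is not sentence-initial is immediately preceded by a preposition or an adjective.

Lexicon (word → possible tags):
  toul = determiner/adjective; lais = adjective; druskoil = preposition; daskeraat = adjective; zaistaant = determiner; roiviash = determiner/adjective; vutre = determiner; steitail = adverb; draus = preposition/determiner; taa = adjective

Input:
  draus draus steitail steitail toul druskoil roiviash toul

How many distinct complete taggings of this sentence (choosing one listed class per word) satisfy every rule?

Candidates per position — 1:draus {preposition,determiner}; 2:draus {preposition,determiner}; 3:steitail {adverb}; 4:steitail {adverb}; 5:toul {determiner,adjective}; 6:druskoil {preposition}; 7:roiviash {determiner,adjective}; 8:toul {determiner,adjective}.
There are 32 candidate sequences in total.
The sequences that satisfy every rule: determiner determiner adverb adverb adjective preposition determiner determiner; determiner determiner adverb adverb adjective preposition determiner adjective; determiner determiner adverb adverb adjective preposition adjective determiner; determiner determiner adverb adverb adjective preposition adjective adjective.
Count = 4.

4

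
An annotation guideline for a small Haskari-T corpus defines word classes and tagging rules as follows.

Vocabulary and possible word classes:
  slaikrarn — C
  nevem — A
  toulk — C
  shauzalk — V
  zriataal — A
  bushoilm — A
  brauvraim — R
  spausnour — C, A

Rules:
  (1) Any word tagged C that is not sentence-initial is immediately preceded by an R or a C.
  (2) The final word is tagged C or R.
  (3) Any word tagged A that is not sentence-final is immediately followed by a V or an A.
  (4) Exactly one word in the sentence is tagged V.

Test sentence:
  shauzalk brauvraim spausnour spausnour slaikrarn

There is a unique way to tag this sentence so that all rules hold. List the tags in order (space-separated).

V R C C C

Candidates per position — 1:shauzalk {V}; 2:brauvraim {R}; 3:spausnour {C,A}; 4:spausnour {C,A}; 5:slaikrarn {C}.
If word 3 were A, no tagging could satisfy rule 1; so word 3 is C.
If word 4 were A, no tagging could satisfy rule 1; so word 4 is C.
So the tagging must be: V R C C C.
Checking: rule 1 satisfied; rule 2 satisfied; rule 3 satisfied; rule 4 satisfied.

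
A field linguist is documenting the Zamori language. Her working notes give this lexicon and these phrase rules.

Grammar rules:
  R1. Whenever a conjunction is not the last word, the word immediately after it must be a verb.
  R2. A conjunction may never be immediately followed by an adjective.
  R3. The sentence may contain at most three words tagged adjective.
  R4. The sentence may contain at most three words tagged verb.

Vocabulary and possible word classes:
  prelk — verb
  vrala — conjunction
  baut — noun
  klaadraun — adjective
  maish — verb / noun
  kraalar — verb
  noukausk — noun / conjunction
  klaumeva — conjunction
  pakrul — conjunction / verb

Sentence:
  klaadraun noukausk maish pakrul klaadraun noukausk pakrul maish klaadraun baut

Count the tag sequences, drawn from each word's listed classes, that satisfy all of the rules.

Candidates per position — 1:klaadraun {adjective}; 2:noukausk {noun,conjunction}; 3:maish {verb,noun}; 4:pakrul {conjunction,verb}; 5:klaadraun {adjective}; 6:noukausk {noun,conjunction}; 7:pakrul {conjunction,verb}; 8:maish {verb,noun}; 9:klaadraun {adjective}; 10:baut {noun}.
There are 64 candidate sequences in total.
Checking each against the rules leaves 11 sequences.
Count = 11.

11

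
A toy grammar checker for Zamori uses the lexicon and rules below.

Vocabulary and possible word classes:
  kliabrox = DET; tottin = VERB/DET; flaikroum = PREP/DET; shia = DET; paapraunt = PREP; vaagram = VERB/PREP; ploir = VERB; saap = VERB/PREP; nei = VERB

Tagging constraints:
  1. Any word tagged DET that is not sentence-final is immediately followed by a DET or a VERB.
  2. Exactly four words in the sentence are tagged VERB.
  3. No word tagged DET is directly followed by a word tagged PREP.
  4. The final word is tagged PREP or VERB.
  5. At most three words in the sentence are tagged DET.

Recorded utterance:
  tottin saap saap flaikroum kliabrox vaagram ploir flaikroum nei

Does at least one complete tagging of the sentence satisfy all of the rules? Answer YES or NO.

Candidates per position — 1:tottin {VERB,DET}; 2:saap {VERB,PREP}; 3:saap {VERB,PREP}; 4:flaikroum {PREP,DET}; 5:kliabrox {DET}; 6:vaagram {VERB,PREP}; 7:ploir {VERB}; 8:flaikroum {PREP,DET}; 9:nei {VERB}.
One satisfying assignment: DET VERB PREP PREP DET VERB VERB DET VERB.
Check: rule 1 ✓; rule 2 ✓; rule 3 ✓; rule 4 ✓; rule 5 ✓.

YES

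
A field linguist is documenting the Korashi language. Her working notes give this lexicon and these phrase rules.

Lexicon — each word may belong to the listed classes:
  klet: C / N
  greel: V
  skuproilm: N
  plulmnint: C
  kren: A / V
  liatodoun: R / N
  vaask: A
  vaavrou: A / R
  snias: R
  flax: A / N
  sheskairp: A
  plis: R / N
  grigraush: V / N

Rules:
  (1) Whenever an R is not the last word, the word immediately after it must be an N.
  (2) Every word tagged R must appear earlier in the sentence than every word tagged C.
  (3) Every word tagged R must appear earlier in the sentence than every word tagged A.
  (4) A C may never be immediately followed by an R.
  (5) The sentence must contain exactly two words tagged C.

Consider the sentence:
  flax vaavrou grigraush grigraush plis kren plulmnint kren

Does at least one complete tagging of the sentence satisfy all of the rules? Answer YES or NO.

NO

Candidates per position — 1:flax {A,N}; 2:vaavrou {A,R}; 3:grigraush {V,N}; 4:grigraush {V,N}; 5:plis {R,N}; 6:kren {A,V}; 7:plulmnint {C}; 8:kren {A,V}.
Rule 5 cannot be satisfied by any choice of tags from the lexicon.
So there is no consistent tagging.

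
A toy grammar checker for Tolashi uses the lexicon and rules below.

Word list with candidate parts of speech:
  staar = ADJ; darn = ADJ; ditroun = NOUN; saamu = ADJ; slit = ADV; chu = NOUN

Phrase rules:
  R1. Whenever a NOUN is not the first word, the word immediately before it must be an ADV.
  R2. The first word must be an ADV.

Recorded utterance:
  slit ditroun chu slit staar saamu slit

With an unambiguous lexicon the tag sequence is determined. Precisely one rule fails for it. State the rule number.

1

Fixed tagging: ADV NOUN NOUN ADV ADJ ADJ ADV.
Rule check: R1 ✗, R2 ✓.
Only rule 1 fails.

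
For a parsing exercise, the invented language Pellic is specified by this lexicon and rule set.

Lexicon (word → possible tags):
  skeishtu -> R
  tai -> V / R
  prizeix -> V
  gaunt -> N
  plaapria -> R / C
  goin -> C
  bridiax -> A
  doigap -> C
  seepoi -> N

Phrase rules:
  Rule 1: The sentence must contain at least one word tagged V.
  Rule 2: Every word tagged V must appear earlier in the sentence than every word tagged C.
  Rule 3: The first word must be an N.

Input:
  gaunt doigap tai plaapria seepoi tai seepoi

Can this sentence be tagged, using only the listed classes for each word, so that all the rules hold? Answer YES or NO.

NO

Candidates per position — 1:gaunt {N}; 2:doigap {C}; 3:tai {V,R}; 4:plaapria {R,C}; 5:seepoi {N}; 6:tai {V,R}; 7:seepoi {N}.
Every candidate sequence violates at least one rule; no consistent tagging exists.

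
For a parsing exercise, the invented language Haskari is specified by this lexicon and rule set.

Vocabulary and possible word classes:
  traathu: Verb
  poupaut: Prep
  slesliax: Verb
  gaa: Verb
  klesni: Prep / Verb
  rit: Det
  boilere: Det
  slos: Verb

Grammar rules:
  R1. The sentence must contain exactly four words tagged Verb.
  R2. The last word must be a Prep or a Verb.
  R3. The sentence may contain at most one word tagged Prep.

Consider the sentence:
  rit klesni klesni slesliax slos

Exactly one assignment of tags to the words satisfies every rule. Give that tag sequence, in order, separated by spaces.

Candidates per position — 1:rit {Det}; 2:klesni {Prep,Verb}; 3:klesni {Prep,Verb}; 4:slesliax {Verb}; 5:slos {Verb}.
Word 2 cannot be Prep — rule 1 would then fail for every completion. It is Verb.
Word 3 cannot be Prep — rule 1 would then fail for every completion. It is Verb.
The only consistent sequence is: Det Verb Verb Verb Verb.
Verifying each rule — rule 1 ok; rule 2 ok; rule 3 ok.

Det Verb Verb Verb Verb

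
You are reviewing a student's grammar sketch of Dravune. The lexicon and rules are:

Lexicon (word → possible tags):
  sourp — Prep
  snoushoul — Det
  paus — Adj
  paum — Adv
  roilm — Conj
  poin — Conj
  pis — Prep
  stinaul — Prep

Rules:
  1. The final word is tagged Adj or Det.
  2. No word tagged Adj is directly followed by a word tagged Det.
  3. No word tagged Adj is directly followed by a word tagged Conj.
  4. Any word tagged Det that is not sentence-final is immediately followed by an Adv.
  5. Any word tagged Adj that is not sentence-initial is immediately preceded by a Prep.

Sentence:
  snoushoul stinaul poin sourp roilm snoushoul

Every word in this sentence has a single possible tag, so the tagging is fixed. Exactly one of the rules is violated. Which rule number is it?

Fixed tagging: Det Prep Conj Prep Conj Det.
Rule check: R1 holds, R2 holds, R3 holds, R4 violated, R5 holds.
Only rule 4 fails.

4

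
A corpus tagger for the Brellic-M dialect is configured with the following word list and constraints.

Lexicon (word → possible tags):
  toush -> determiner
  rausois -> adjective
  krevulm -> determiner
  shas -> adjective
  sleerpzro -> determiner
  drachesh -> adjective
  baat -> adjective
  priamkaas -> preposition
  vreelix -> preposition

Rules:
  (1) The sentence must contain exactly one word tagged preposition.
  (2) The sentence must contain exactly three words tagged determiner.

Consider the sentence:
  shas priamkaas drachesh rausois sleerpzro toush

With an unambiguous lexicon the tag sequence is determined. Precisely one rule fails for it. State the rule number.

Fixed tagging: adjective preposition adjective adjective determiner determiner.
Applying the rules: R1 holds, R2 violated.
Only rule 2 fails.

2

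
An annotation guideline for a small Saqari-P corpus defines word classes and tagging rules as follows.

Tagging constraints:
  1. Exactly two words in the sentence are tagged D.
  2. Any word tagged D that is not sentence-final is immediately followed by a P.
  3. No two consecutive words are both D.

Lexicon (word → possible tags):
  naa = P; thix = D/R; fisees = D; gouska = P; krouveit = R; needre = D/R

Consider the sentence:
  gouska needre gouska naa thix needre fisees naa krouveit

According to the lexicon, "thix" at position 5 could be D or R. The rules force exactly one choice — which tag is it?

Candidates per position — 1:gouska {P}; 2:needre {D,R}; 3:gouska {P}; 4:naa {P}; 5:thix {D,R}; 6:needre {D,R}; 7:fisees {D}; 8:naa {P}; 9:krouveit {R}.
If word 5 were D, no tagging could satisfy rule 2; so word 5 is R.
If word 6 were D, no tagging could satisfy rule 2; so word 6 is R.
If word 2 were R, no tagging could satisfy rule 1; so word 2 is D.
That leaves exactly one tagging: P D P P R R D P R.
Checking: rule 1 ok; rule 2 ok; rule 3 ok.

R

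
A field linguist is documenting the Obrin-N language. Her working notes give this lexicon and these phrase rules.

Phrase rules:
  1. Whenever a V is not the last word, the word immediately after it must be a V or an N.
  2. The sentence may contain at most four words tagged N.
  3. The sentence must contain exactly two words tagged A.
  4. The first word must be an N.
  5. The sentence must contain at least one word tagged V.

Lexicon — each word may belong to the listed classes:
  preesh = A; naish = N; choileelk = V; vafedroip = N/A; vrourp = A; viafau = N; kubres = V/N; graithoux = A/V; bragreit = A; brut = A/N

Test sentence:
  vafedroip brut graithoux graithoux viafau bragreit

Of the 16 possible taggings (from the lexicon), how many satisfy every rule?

Candidates per position — 1:vafedroip {N,A}; 2:brut {A,N}; 3:graithoux {A,V}; 4:graithoux {A,V}; 5:viafau {N}; 6:bragreit {A}.
There are 16 candidate sequences in total.
The sequences that satisfy every rule: N A V V N A; N N A V N A.
Count = 2.

2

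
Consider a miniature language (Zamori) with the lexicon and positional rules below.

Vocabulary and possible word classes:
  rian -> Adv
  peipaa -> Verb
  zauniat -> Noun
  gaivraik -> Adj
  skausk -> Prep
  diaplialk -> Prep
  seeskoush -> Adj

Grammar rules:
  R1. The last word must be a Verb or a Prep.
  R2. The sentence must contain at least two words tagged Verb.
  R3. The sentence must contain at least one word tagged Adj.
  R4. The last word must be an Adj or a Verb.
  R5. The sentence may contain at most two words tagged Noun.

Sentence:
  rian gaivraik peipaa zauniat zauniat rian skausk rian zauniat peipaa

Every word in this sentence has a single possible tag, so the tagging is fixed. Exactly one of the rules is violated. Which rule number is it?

Fixed tagging: Adv Adj Verb Noun Noun Adv Prep Adv Noun Verb.
Checking each rule: R1 holds, R2 holds, R3 holds, R4 holds, R5 violated.
Only rule 5 fails.

5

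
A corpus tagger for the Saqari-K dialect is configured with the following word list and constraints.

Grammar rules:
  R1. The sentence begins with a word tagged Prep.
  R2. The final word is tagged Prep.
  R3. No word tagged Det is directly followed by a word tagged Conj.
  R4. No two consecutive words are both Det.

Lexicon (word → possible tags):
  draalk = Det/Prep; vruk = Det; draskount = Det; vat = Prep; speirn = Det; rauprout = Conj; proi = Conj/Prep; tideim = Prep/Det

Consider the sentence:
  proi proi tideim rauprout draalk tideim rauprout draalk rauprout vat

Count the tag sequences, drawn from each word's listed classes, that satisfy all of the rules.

4

Candidates per position — 1:proi {Conj,Prep}; 2:proi {Conj,Prep}; 3:tideim {Prep,Det}; 4:rauprout {Conj}; 5:draalk {Det,Prep}; 6:tideim {Prep,Det}; 7:rauprout {Conj}; 8:draalk {Det,Prep}; 9:rauprout {Conj}; 10:vat {Prep}.
There are 64 candidate sequences in total.
The sequences that satisfy every rule: Prep Conj Prep Conj Det Prep Conj Prep Conj Prep; Prep Conj Prep Conj Prep Prep Conj Prep Conj Prep; Prep Prep Prep Conj Det Prep Conj Prep Conj Prep; Prep Prep Prep Conj Prep Prep Conj Prep Conj Prep.
Count = 4.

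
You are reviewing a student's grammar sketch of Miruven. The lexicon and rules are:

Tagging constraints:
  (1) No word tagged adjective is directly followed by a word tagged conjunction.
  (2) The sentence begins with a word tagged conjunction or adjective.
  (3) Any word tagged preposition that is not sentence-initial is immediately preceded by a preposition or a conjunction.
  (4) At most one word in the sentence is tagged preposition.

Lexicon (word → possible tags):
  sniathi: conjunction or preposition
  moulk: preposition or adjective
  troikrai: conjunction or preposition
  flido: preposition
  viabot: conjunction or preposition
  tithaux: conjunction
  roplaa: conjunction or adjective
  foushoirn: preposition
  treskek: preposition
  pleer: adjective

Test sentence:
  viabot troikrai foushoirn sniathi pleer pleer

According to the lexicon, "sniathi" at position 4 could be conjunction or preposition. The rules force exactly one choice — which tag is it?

Candidates per position — 1:viabot {conjunction,preposition}; 2:troikrai {conjunction,preposition}; 3:foushoirn {preposition}; 4:sniathi {conjunction,preposition}; 5:pleer {adjective}; 6:pleer {adjective}.
If word 1 were preposition, no tagging could satisfy rule 2; so word 1 is conjunction.
If word 2 were preposition, no tagging could satisfy rule 4; so word 2 is conjunction.
If word 4 were preposition, no tagging could satisfy rule 4; so word 4 is conjunction.
The only consistent sequence is: conjunction conjunction preposition conjunction adjective adjective.
Verifying each rule — rule 1 ok; rule 2 ok; rule 3 ok; rule 4 ok.

conjunction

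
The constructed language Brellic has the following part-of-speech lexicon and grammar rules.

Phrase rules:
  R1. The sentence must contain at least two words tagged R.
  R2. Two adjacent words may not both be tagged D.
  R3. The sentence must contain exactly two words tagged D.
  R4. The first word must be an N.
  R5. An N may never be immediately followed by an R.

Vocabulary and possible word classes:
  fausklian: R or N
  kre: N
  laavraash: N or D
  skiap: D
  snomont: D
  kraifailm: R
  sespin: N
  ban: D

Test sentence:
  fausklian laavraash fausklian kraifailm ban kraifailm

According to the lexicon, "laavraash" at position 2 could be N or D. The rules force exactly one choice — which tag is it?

D

Candidates per position — 1:fausklian {R,N}; 2:laavraash {N,D}; 3:fausklian {R,N}; 4:kraifailm {R}; 5:ban {D}; 6:kraifailm {R}.
Position 1: R is ruled out by rule 4; that leaves N.
Position 2: N is ruled out by rule 3; that leaves D.
Position 3: N is ruled out by rule 5; that leaves R.
The unique satisfying tagging is: N D R R D R.
Check: rule 1 satisfied; rule 2 satisfied; rule 3 satisfied; rule 4 satisfied; rule 5 satisfied.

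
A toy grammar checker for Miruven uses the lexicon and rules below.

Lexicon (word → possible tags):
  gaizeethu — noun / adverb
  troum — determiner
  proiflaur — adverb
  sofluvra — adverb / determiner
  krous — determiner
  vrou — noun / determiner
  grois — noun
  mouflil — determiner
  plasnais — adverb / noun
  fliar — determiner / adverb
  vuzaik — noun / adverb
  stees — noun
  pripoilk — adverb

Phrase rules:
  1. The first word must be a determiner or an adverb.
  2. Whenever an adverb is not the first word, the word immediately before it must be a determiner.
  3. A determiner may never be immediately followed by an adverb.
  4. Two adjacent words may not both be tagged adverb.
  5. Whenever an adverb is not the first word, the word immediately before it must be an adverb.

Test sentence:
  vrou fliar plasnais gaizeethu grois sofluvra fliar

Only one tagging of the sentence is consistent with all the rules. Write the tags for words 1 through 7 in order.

determiner determiner noun noun noun determiner determiner

Candidates per position — 1:vrou {noun,determiner}; 2:fliar {determiner,adverb}; 3:plasnais {adverb,noun}; 4:gaizeethu {noun,adverb}; 5:grois {noun}; 6:sofluvra {adverb,determiner}; 7:fliar {determiner,adverb}.
Position 1: noun is ruled out by rule 1; that leaves determiner.
Position 2: adverb is ruled out by rule 3; that leaves determiner.
Position 3: adverb is ruled out by rule 3; that leaves noun.
Position 4: adverb is ruled out by rule 2; that leaves noun.
Position 6: adverb is ruled out by rule 2; that leaves determiner.
Position 7: adverb is ruled out by rule 3; that leaves determiner.
The unique satisfying tagging is: determiner determiner noun noun noun determiner determiner.
Check: rule 1 holds; rule 2 holds; rule 3 holds; rule 4 holds; rule 5 holds.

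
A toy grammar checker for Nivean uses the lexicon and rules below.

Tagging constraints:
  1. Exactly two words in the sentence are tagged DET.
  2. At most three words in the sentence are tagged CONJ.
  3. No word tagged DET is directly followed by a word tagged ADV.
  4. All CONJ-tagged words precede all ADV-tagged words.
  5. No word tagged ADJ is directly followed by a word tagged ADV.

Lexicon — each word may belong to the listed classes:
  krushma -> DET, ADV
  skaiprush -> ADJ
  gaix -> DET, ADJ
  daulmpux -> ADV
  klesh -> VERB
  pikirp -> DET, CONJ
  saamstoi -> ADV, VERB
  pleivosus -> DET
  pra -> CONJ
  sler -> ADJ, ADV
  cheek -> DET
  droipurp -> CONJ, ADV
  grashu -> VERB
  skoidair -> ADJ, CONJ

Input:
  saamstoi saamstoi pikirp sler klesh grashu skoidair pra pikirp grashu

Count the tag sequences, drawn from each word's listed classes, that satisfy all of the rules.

2

Candidates per position — 1:saamstoi {ADV,VERB}; 2:saamstoi {ADV,VERB}; 3:pikirp {DET,CONJ}; 4:sler {ADJ,ADV}; 5:klesh {VERB}; 6:grashu {VERB}; 7:skoidair {ADJ,CONJ}; 8:pra {CONJ}; 9:pikirp {DET,CONJ}; 10:grashu {VERB}.
There are 64 candidate sequences in total.
The sequences that satisfy every rule: VERB VERB DET ADJ VERB VERB ADJ CONJ DET VERB; VERB VERB DET ADJ VERB VERB CONJ CONJ DET VERB.
Count = 2.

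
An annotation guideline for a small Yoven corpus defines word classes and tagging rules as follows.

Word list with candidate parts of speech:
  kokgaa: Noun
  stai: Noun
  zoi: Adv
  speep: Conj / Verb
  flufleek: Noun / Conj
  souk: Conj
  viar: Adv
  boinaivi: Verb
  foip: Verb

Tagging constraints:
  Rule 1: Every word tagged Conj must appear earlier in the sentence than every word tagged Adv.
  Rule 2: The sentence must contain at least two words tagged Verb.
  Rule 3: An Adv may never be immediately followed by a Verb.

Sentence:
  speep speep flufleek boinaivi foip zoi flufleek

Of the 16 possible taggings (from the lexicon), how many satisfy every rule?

8

Candidates per position — 1:speep {Conj,Verb}; 2:speep {Conj,Verb}; 3:flufleek {Noun,Conj}; 4:boinaivi {Verb}; 5:foip {Verb}; 6:zoi {Adv}; 7:flufleek {Noun,Conj}.
There are 16 candidate sequences in total.
Checking each against the rules leaves 8 sequences.
Count = 8.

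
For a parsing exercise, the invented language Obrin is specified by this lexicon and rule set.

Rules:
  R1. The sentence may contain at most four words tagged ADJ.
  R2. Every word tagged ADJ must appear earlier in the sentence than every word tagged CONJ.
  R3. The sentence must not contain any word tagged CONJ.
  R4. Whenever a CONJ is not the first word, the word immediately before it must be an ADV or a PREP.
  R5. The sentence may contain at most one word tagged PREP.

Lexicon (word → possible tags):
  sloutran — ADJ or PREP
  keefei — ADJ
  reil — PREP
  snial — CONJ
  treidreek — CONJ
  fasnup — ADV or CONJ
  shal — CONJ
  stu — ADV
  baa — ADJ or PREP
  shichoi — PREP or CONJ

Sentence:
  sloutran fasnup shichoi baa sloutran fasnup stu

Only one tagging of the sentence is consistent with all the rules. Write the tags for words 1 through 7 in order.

ADJ ADV PREP ADJ ADJ ADV ADV

Candidates per position — 1:sloutran {ADJ,PREP}; 2:fasnup {ADV,CONJ}; 3:shichoi {PREP,CONJ}; 4:baa {ADJ,PREP}; 5:sloutran {ADJ,PREP}; 6:fasnup {ADV,CONJ}; 7:stu {ADV}.
Position 2: CONJ is ruled out by rule 3; that leaves ADV.
Position 3: CONJ is ruled out by rule 3; that leaves PREP.
Position 4: PREP is ruled out by rule 5; that leaves ADJ.
Position 5: PREP is ruled out by rule 5; that leaves ADJ.
Position 6: CONJ is ruled out by rule 3; that leaves ADV.
Position 1: PREP is ruled out by rule 5; that leaves ADJ.
The only consistent sequence is: ADJ ADV PREP ADJ ADJ ADV ADV.
Rule-by-rule: rule 1 satisfied; rule 2 satisfied; rule 3 satisfied; rule 4 satisfied; rule 5 satisfied.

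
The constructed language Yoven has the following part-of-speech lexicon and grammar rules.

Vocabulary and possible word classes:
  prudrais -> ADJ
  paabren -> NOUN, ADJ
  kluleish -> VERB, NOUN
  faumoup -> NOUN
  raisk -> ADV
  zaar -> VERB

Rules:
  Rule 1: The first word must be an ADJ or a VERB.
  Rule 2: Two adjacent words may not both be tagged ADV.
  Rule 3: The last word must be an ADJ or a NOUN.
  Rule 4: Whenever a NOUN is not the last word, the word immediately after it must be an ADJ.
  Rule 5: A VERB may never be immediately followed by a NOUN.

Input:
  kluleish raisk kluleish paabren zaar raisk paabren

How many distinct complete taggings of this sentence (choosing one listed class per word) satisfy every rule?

4

Candidates per position — 1:kluleish {VERB,NOUN}; 2:raisk {ADV}; 3:kluleish {VERB,NOUN}; 4:paabren {NOUN,ADJ}; 5:zaar {VERB}; 6:raisk {ADV}; 7:paabren {NOUN,ADJ}.
There are 16 candidate sequences in total.
The sequences that satisfy every rule: VERB ADV VERB ADJ VERB ADV NOUN; VERB ADV VERB ADJ VERB ADV ADJ; VERB ADV NOUN ADJ VERB ADV NOUN; VERB ADV NOUN ADJ VERB ADV ADJ.
Count = 4.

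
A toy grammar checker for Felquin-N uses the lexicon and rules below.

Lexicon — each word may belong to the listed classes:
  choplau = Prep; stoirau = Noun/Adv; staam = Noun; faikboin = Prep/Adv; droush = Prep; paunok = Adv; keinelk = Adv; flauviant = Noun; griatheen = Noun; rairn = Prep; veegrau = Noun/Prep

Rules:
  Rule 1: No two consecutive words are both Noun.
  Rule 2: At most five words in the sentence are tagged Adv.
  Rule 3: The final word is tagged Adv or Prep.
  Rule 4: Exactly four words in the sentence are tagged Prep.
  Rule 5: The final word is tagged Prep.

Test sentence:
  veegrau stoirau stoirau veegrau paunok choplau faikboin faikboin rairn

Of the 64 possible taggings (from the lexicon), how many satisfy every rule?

Candidates per position — 1:veegrau {Noun,Prep}; 2:stoirau {Noun,Adv}; 3:stoirau {Noun,Adv}; 4:veegrau {Noun,Prep}; 5:paunok {Adv}; 6:choplau {Prep}; 7:faikboin {Prep,Adv}; 8:faikboin {Prep,Adv}; 9:rairn {Prep}.
There are 64 candidate sequences in total.
Checking each against the rules leaves 12 sequences.
Count = 12.

12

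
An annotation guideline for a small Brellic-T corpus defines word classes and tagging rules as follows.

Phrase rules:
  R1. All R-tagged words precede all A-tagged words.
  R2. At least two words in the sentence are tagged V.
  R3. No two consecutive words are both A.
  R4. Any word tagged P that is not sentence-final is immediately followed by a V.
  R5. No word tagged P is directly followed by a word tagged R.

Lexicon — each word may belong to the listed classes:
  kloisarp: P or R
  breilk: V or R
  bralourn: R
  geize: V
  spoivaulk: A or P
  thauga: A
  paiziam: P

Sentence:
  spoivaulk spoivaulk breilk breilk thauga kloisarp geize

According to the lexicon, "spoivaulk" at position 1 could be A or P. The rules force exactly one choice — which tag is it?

A

Candidates per position — 1:spoivaulk {A,P}; 2:spoivaulk {A,P}; 3:breilk {V,R}; 4:breilk {V,R}; 5:thauga {A}; 6:kloisarp {P,R}; 7:geize {V}.
Word 1 cannot be P — rule 4 would then fail for every completion. It is A.
Word 2 cannot be A — rule 3 would then fail for every completion. It is P.
Word 3 cannot be R — rule 1 would then fail for every completion. It is V.
Word 4 cannot be R — rule 1 would then fail for every completion. It is V.
Word 6 cannot be R — rule 1 would then fail for every completion. It is P.
So the tagging must be: A P V V A P V.
Rule-by-rule: rule 1 ✓; rule 2 ✓; rule 3 ✓; rule 4 ✓; rule 5 ✓.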